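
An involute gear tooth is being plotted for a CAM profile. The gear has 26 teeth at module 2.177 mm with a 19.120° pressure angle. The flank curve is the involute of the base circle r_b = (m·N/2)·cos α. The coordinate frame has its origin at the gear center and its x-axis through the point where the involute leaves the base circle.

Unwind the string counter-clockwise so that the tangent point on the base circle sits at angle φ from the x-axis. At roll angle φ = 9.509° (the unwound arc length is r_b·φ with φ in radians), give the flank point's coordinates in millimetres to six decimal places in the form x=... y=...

x=27.105491 y=0.040633

pitch radius r_p = m·N/2 = 2.177·26/2 = 28.301000
base radius r_b = r_p·cos α = 28.301000·cos 19.120° = 26.739765
roll angle φ = 9.509° = 0.16596336 rad
x = r_b·(cos φ + φ·sin φ) = 26.739765·(0.98625966 + 0.16596336·0.16520253) = 27.105491
y = r_b·(sin φ − φ·cos φ) = 26.739765·(0.16520253 − 0.16596336·0.98625966) = 0.040633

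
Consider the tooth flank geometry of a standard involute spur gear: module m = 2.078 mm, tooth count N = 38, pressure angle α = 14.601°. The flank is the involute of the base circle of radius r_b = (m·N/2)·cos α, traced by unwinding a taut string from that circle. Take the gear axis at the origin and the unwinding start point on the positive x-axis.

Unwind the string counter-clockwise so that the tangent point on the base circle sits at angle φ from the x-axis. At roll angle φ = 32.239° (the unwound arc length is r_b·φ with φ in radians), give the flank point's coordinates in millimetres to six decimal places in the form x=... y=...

x=43.784799 y=2.197783

pitch radius r_p = m·N/2 = 2.078·38/2 = 39.482000
base radius r_b = r_p·cos α = 39.482000·cos 14.601° = 38.206920
roll angle φ = 32.239° = 0.56267670 rad
x = r_b·(cos φ + φ·sin φ) = 38.206920·(0.84583025 + 0.56267670·0.53345214) = 43.784799
y = r_b·(sin φ − φ·cos φ) = 38.206920·(0.53345214 − 0.56267670·0.84583025) = 2.197783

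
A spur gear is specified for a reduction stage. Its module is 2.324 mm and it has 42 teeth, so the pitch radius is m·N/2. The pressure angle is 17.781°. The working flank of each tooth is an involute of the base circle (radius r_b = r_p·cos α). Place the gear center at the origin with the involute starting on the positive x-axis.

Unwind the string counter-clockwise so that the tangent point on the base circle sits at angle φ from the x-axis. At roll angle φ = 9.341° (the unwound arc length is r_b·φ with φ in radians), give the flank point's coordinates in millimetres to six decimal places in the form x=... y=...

pitch radius r_p = m·N/2 = 2.324·42/2 = 48.804000
base radius r_b = r_p·cos α = 48.804000·cos 17.781° = 46.472668
roll angle φ = 9.341° = 0.16303121 rad
x = r_b·(cos φ + φ·sin φ) = 46.472668·(0.98673982 + 0.16303121·0.16230996) = 47.086172
y = r_b·(sin φ − φ·cos φ) = 46.472668·(0.16230996 − 0.16303121·0.98673982) = 0.066947

x=47.086172 y=0.066947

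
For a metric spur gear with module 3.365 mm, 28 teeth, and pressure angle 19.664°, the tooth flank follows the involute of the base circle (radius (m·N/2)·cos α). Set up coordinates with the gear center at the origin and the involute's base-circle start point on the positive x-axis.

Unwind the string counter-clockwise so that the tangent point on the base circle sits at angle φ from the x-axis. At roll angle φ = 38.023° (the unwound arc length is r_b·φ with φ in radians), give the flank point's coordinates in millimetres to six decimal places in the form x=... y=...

pitch radius r_p = m·N/2 = 3.365·28/2 = 47.110000
base radius r_b = r_p·cos α = 47.110000·cos 19.664° = 44.362647
roll angle φ = 38.023° = 0.66362654 rad
x = r_b·(cos φ + φ·sin φ) = 44.362647·(0.78776355 + 0.66362654·0.61597775) = 53.081803
y = r_b·(sin φ − φ·cos φ) = 44.362647·(0.61597775 − 0.66362654·0.78776355) = 4.134464

x=53.081803 y=4.134464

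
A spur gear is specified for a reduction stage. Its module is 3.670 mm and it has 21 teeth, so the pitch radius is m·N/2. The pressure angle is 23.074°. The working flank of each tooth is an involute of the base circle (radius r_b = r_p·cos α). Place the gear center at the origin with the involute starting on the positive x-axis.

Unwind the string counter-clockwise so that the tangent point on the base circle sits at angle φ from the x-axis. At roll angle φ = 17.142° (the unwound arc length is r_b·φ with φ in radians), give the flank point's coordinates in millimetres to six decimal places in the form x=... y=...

pitch radius r_p = m·N/2 = 3.670·21/2 = 38.535000
base radius r_b = r_p·cos α = 38.535000·cos 23.074° = 35.452178
roll angle φ = 17.142° = 0.29918434 rad
x = r_b·(cos φ + φ·sin φ) = 35.452178·(0.95557722 + 0.29918434·0.29474088) = 37.003533
y = r_b·(sin φ − φ·cos φ) = 35.452178·(0.29474088 − 0.29918434·0.95557722) = 0.313650

x=37.003533 y=0.313650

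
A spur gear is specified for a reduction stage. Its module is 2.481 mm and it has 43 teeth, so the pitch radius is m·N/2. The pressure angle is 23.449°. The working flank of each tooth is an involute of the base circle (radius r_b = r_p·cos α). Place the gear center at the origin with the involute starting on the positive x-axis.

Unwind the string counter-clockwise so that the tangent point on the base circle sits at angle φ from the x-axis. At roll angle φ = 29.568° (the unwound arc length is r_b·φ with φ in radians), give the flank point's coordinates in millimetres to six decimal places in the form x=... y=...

pitch radius r_p = m·N/2 = 2.481·43/2 = 53.341500
base radius r_b = r_p·cos α = 53.341500·cos 23.449° = 48.936273
roll angle φ = 29.568° = 0.51605895 rad
x = r_b·(cos φ + φ·sin φ) = 48.936273·(0.86977066 + 0.51605895·0.49345617) = 55.025078
y = r_b·(sin φ − φ·cos φ) = 48.936273·(0.49345617 − 0.51605895·0.86977066) = 2.182716

x=55.025078 y=2.182716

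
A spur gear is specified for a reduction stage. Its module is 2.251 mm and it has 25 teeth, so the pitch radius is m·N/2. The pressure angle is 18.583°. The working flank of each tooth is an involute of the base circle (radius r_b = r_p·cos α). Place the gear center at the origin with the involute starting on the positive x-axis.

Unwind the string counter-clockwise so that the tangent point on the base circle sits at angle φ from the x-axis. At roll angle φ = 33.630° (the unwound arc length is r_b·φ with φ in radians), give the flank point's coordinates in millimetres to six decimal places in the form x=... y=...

pitch radius r_p = m·N/2 = 2.251·25/2 = 28.137500
base radius r_b = r_p·cos α = 28.137500·cos 18.583° = 26.670495
roll angle φ = 33.630° = 0.58695423 rad
x = r_b·(cos φ + φ·sin φ) = 26.670495·(0.83263137 + 0.58695423·0.55382759) = 30.876508
y = r_b·(sin φ − φ·cos φ) = 26.670495·(0.55382759 − 0.58695423·0.83263137) = 1.736545

x=30.876508 y=1.736545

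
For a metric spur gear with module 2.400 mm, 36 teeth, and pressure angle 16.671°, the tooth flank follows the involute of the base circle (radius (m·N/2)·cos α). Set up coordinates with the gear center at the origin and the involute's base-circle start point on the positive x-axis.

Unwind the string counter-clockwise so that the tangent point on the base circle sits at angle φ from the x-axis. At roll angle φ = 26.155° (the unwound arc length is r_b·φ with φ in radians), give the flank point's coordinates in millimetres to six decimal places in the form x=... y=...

pitch radius r_p = m·N/2 = 2.400·36/2 = 43.200000
base radius r_b = r_p·cos α = 43.200000·cos 16.671° = 41.384210
roll angle φ = 26.155° = 0.45649087 rad
x = r_b·(cos φ + φ·sin φ) = 41.384210·(0.89760485 + 0.45649087·0.44080101) = 45.474066
y = r_b·(sin φ − φ·cos φ) = 41.384210·(0.44080101 − 0.45649087·0.89760485) = 1.285087

x=45.474066 y=1.285087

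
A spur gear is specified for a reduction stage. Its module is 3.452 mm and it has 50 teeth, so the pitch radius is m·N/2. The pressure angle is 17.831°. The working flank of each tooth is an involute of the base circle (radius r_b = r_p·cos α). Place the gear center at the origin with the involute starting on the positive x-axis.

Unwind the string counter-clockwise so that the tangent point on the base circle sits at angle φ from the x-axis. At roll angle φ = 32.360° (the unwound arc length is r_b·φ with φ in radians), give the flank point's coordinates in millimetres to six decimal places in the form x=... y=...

x=94.230996 y=4.778048

pitch radius r_p = m·N/2 = 3.452·50/2 = 86.300000
base radius r_b = r_p·cos α = 86.300000·cos 17.831° = 82.154481
roll angle φ = 32.360° = 0.56478855 rad
x = r_b·(cos φ + φ·sin φ) = 82.154481·(0.84470180 + 0.56478855·0.53523721) = 94.230996
y = r_b·(sin φ − φ·cos φ) = 82.154481·(0.53523721 − 0.56478855·0.84470180) = 4.778048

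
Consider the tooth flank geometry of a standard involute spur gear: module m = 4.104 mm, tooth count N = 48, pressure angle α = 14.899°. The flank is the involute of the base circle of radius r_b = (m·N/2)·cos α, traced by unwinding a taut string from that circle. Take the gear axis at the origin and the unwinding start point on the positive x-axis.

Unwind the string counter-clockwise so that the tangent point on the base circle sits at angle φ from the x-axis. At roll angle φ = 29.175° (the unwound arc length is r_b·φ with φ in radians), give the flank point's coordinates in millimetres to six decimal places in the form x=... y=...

x=106.736125 y=4.081385

pitch radius r_p = m·N/2 = 4.104·48/2 = 98.496000
base radius r_b = r_p·cos α = 98.496000·cos 14.899° = 95.184620
roll angle φ = 29.175° = 0.50919981 rad
x = r_b·(cos φ + φ·sin φ) = 95.184620·(0.87313486 + 0.50919981·0.48747873) = 106.736125
y = r_b·(sin φ − φ·cos φ) = 95.184620·(0.48747873 − 0.50919981·0.87313486) = 4.081385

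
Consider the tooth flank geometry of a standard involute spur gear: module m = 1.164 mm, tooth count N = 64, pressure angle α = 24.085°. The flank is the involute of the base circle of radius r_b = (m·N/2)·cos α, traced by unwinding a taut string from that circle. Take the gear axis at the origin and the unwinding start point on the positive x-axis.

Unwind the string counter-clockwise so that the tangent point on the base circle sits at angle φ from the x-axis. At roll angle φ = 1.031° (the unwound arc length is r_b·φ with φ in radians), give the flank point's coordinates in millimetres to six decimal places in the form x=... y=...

x=34.010733 y=0.000066

pitch radius r_p = m·N/2 = 1.164·64/2 = 37.248000
base radius r_b = r_p·cos α = 37.248000·cos 24.085° = 34.005228
roll angle φ = 1.031° = 0.01799434 rad
x = r_b·(cos φ + φ·sin φ) = 34.005228·(0.99983811 + 0.01799434·0.01799337) = 34.010733
y = r_b·(sin φ − φ·cos φ) = 34.005228·(0.01799337 − 0.01799434·0.99983811) = 0.000066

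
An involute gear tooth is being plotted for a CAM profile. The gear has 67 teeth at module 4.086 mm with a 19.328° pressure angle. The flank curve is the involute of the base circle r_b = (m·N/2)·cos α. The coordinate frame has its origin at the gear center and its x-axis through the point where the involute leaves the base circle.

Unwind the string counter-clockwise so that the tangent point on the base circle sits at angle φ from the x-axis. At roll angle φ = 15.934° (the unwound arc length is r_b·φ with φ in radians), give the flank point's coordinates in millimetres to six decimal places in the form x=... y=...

x=134.064995 y=0.918908

pitch radius r_p = m·N/2 = 4.086·67/2 = 136.881000
base radius r_b = r_p·cos α = 136.881000·cos 19.328° = 129.166294
roll angle φ = 15.934° = 0.27810076 rad
x = r_b·(cos φ + φ·sin φ) = 129.166294·(0.96157857 + 0.27810076·0.27452988) = 134.064995
y = r_b·(sin φ − φ·cos φ) = 129.166294·(0.27452988 − 0.27810076·0.96157857) = 0.918908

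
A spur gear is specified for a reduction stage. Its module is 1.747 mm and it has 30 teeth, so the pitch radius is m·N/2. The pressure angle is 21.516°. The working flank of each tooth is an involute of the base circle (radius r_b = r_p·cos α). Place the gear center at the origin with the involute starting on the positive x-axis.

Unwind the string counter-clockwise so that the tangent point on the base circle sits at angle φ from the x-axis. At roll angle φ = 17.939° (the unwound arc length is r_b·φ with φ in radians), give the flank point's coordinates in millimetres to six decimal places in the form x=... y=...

x=25.544696 y=0.246977

pitch radius r_p = m·N/2 = 1.747·30/2 = 26.205000
base radius r_b = r_p·cos α = 26.205000·cos 21.516° = 24.378909
roll angle φ = 17.939° = 0.31309461 rad
x = r_b·(cos φ + φ·sin φ) = 24.378909·(0.95138497 + 0.31309461·0.30800428) = 25.544696
y = r_b·(sin φ − φ·cos φ) = 24.378909·(0.30800428 − 0.31309461·0.95138497) = 0.246977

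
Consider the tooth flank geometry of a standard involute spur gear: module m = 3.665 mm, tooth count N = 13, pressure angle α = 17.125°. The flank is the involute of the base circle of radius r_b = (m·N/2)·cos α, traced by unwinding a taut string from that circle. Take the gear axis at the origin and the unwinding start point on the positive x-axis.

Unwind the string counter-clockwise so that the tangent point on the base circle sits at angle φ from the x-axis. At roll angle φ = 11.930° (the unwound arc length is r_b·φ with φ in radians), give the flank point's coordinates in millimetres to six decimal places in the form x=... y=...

pitch radius r_p = m·N/2 = 3.665·13/2 = 23.822500
base radius r_b = r_p·cos α = 23.822500·cos 17.125° = 22.766321
roll angle φ = 11.930° = 0.20821778 rad
x = r_b·(cos φ + φ·sin φ) = 22.766321·(0.97840088 + 0.20821778·0.20671650) = 23.254497
y = r_b·(sin φ − φ·cos φ) = 22.766321·(0.20671650 − 0.20821778·0.97840088) = 0.068209

x=23.254497 y=0.068209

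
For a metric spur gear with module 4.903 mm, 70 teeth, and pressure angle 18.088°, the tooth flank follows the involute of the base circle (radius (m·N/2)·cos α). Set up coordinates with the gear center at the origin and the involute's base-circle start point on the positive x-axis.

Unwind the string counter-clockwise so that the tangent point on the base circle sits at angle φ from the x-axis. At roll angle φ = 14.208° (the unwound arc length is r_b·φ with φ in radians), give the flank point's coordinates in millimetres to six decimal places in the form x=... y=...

pitch radius r_p = m·N/2 = 4.903·70/2 = 171.605000
base radius r_b = r_p·cos α = 171.605000·cos 18.088° = 163.124415
roll angle φ = 14.208° = 0.24797638 rad
x = r_b·(cos φ + φ·sin φ) = 163.124415·(0.96941109 + 0.24797638·0.24544274) = 168.063021
y = r_b·(sin φ − φ·cos φ) = 163.124415·(0.24544274 − 0.24797638·0.96941109) = 0.824054

x=168.063021 y=0.824054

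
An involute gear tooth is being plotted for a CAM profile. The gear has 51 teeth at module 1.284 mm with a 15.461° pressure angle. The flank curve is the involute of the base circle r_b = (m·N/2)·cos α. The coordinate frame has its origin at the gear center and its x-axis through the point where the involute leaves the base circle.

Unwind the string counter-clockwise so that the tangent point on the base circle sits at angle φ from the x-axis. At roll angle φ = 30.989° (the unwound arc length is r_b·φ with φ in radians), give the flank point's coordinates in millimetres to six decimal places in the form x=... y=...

x=35.840724 y=1.616118

pitch radius r_p = m·N/2 = 1.284·51/2 = 32.742000
base radius r_b = r_p·cos α = 32.742000·cos 15.461° = 31.557137
roll angle φ = 30.989° = 0.54086008 rad
x = r_b·(cos φ + φ·sin φ) = 31.557137·(0.85726617 + 0.54086008·0.51487350) = 35.840724
y = r_b·(sin φ − φ·cos φ) = 31.557137·(0.51487350 − 0.54086008·0.85726617) = 1.616118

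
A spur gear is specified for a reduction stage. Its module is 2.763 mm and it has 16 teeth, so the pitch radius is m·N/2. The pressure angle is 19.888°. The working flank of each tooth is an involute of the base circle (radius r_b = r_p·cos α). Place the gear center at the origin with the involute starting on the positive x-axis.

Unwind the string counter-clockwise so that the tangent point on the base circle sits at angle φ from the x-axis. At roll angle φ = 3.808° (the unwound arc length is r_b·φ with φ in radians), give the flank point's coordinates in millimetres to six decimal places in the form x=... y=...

x=20.831561 y=0.002033

pitch radius r_p = m·N/2 = 2.763·16/2 = 22.104000
base radius r_b = r_p·cos α = 22.104000·cos 19.888° = 20.785704
roll angle φ = 3.808° = 0.06646214 rad
x = r_b·(cos φ + φ·sin φ) = 20.785704·(0.99779220 + 0.06646214·0.06641322) = 20.831561
y = r_b·(sin φ − φ·cos φ) = 20.785704·(0.06641322 − 0.06646214·0.99779220) = 0.002033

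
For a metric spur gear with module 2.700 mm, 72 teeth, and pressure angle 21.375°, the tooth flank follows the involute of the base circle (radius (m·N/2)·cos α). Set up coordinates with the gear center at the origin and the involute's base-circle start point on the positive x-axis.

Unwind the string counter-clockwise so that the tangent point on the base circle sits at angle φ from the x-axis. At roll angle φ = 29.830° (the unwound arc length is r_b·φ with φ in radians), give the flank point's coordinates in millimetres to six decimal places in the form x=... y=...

x=101.962499 y=4.143516

pitch radius r_p = m·N/2 = 2.700·72/2 = 97.200000
base radius r_b = r_p·cos α = 97.200000·cos 21.375° = 90.514092
roll angle φ = 29.830° = 0.52063172 rad
x = r_b·(cos φ + φ·sin φ) = 90.514092·(0.86750512 + 0.52063172·0.49742825) = 101.962499
y = r_b·(sin φ − φ·cos φ) = 90.514092·(0.49742825 − 0.52063172·0.86750512) = 4.143516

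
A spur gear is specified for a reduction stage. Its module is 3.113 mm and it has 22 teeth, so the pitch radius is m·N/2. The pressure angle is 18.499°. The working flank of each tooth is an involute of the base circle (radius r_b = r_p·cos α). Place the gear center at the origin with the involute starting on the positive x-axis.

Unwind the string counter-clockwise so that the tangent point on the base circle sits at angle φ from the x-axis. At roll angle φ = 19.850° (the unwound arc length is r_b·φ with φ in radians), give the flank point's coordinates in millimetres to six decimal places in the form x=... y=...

x=34.364390 y=0.444735

pitch radius r_p = m·N/2 = 3.113·22/2 = 34.243000
base radius r_b = r_p·cos α = 34.243000·cos 18.499° = 32.473637
roll angle φ = 19.850° = 0.34644786 rad
x = r_b·(cos φ + φ·sin φ) = 32.473637·(0.94058481 + 0.34644786·0.33955886) = 34.364390
y = r_b·(sin φ − φ·cos φ) = 32.473637·(0.33955886 − 0.34644786·0.94058481) = 0.444735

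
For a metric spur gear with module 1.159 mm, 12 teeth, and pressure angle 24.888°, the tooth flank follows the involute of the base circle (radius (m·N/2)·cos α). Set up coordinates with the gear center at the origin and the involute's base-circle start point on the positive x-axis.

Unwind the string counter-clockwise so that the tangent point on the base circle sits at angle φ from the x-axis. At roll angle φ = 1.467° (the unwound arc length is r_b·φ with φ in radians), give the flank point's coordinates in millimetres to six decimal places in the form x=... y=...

pitch radius r_p = m·N/2 = 1.159·12/2 = 6.954000
base radius r_b = r_p·cos α = 6.954000·cos 24.888° = 6.308197
roll angle φ = 1.467° = 0.02560398 rad
x = r_b·(cos φ + φ·sin φ) = 6.308197·(0.99967224 + 0.02560398·0.02560118) = 6.310265
y = r_b·(sin φ − φ·cos φ) = 6.308197·(0.02560118 − 0.02560398·0.99967224) = 0.000035

x=6.310265 y=0.000035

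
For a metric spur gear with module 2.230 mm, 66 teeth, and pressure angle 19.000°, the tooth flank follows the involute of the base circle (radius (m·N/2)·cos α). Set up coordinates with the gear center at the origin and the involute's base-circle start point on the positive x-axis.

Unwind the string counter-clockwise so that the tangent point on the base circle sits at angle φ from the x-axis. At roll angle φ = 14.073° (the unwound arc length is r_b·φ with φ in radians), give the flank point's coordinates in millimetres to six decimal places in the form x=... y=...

x=71.648039 y=0.341615

pitch radius r_p = m·N/2 = 2.230·66/2 = 73.590000
base radius r_b = r_p·cos α = 73.590000·cos 19.000° = 69.580712
roll angle φ = 14.073° = 0.24562019 rad
x = r_b·(cos φ + φ·sin φ) = 69.580712·(0.96998671 + 0.24562019·0.24315794) = 71.648039
y = r_b·(sin φ − φ·cos φ) = 69.580712·(0.24315794 − 0.24562019·0.96998671) = 0.341615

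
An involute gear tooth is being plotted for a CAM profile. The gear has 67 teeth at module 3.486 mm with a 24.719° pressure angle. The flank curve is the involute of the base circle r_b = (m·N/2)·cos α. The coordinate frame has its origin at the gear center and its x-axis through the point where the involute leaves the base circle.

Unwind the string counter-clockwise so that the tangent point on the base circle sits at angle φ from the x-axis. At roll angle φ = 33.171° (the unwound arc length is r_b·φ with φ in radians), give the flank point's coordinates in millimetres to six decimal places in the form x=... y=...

x=122.395891 y=6.634290

pitch radius r_p = m·N/2 = 3.486·67/2 = 116.781000
base radius r_b = r_p·cos α = 116.781000·cos 24.719° = 106.080305
roll angle φ = 33.171° = 0.57894317 rad
x = r_b·(cos φ + φ·sin φ) = 106.080305·(0.83704135 + 0.57894317·0.54713963) = 122.395891
y = r_b·(sin φ − φ·cos φ) = 106.080305·(0.54713963 − 0.57894317·0.83704135) = 6.634290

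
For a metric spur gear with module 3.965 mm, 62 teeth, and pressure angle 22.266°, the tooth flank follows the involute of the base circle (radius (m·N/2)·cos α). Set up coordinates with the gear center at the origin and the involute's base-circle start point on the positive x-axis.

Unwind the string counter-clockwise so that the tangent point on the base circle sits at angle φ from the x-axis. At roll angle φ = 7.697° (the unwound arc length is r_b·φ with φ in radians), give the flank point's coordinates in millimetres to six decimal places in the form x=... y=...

pitch radius r_p = m·N/2 = 3.965·62/2 = 122.915000
base radius r_b = r_p·cos α = 122.915000·cos 22.266° = 113.749810
roll angle φ = 7.697° = 0.13433799 rad
x = r_b·(cos φ + φ·sin φ) = 113.749810·(0.99099021 + 0.13433799·0.13393430) = 114.771588
y = r_b·(sin φ − φ·cos φ) = 113.749810·(0.13393430 − 0.13433799·0.99099021) = 0.091758

x=114.771588 y=0.091758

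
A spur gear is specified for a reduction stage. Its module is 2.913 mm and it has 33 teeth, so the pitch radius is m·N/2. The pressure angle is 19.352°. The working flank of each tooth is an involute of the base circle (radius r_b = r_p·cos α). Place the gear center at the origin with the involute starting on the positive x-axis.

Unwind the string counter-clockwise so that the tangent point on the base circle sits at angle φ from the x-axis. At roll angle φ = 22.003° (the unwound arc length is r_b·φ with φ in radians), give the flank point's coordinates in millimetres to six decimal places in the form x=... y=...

pitch radius r_p = m·N/2 = 2.913·33/2 = 48.064500
base radius r_b = r_p·cos α = 48.064500·cos 19.352° = 45.348884
roll angle φ = 22.003° = 0.38402480 rad
x = r_b·(cos φ + φ·sin φ) = 45.348884·(0.92716424 + 0.38402480·0.37465514) = 48.570519
y = r_b·(sin φ − φ·cos φ) = 45.348884·(0.37465514 − 0.38402480·0.92716424) = 0.843538

x=48.570519 y=0.843538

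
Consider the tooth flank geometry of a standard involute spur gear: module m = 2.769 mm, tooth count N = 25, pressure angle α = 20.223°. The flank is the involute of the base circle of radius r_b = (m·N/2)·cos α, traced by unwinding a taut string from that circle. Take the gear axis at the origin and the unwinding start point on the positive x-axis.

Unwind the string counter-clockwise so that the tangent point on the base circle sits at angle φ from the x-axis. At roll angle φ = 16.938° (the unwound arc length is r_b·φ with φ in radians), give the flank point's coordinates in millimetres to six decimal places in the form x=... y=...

pitch radius r_p = m·N/2 = 2.769·25/2 = 34.612500
base radius r_b = r_p·cos α = 34.612500·cos 20.223° = 32.478789
roll angle φ = 16.938° = 0.29562387 rad
x = r_b·(cos φ + φ·sin φ) = 32.478789·(0.95662057 + 0.29562387·0.29133671) = 33.867149
y = r_b·(sin φ − φ·cos φ) = 32.478789·(0.29133671 − 0.29562387·0.95662057) = 0.277266

x=33.867149 y=0.277266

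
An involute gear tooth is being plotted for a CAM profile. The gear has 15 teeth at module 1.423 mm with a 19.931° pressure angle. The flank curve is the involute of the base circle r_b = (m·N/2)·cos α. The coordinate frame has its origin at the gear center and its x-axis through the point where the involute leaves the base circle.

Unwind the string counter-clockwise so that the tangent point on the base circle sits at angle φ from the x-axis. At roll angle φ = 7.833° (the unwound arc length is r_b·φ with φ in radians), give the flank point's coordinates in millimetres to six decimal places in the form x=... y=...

pitch radius r_p = m·N/2 = 1.423·15/2 = 10.672500
base radius r_b = r_p·cos α = 10.672500·cos 19.931° = 10.033258
roll angle φ = 7.833° = 0.13671164 rad
x = r_b·(cos φ + φ·sin φ) = 10.033258·(0.99066951 + 0.13671164·0.13628618) = 10.126582
y = r_b·(sin φ − φ·cos φ) = 10.033258·(0.13628618 − 0.13671164·0.99066951) = 0.008530

x=10.126582 y=0.008530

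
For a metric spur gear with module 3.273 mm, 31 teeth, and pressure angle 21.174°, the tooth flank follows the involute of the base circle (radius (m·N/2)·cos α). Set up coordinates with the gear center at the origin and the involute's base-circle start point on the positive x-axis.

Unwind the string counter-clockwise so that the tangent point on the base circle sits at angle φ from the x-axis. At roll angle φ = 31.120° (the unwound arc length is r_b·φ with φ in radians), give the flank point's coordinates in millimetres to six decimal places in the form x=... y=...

x=53.778144 y=2.452923

pitch radius r_p = m·N/2 = 3.273·31/2 = 50.731500
base radius r_b = r_p·cos α = 50.731500·cos 21.174° = 47.306505
roll angle φ = 31.120° = 0.54314646 rad
x = r_b·(cos φ + φ·sin φ) = 47.306505·(0.85608673 + 0.54314646·0.51683219) = 53.778144
y = r_b·(sin φ − φ·cos φ) = 47.306505·(0.51683219 − 0.54314646·0.85608673) = 2.452923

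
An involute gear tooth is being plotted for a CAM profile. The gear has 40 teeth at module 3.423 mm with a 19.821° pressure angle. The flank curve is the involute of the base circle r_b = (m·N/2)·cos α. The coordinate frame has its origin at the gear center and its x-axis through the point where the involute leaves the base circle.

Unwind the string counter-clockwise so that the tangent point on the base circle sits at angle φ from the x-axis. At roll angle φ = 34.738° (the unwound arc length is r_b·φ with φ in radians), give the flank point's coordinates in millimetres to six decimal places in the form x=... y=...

x=75.175583 y=4.610950

pitch radius r_p = m·N/2 = 3.423·40/2 = 68.460000
base radius r_b = r_p·cos α = 68.460000·cos 19.821° = 64.404194
roll angle φ = 34.738° = 0.60629248 rad
x = r_b·(cos φ + φ·sin φ) = 64.404194·(0.82176630 + 0.60629248·0.56982466) = 75.175583
y = r_b·(sin φ − φ·cos φ) = 64.404194·(0.56982466 − 0.60629248·0.82176630) = 4.610950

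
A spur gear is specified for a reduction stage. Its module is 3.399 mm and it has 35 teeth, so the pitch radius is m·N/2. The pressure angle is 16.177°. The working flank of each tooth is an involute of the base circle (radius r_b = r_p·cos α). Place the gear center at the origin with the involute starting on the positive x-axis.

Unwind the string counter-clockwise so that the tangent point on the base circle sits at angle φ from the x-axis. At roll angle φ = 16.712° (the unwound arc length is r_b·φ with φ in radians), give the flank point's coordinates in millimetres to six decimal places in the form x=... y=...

pitch radius r_p = m·N/2 = 3.399·35/2 = 59.482500
base radius r_b = r_p·cos α = 59.482500·cos 16.177° = 57.127326
roll angle φ = 16.712° = 0.29167942 rad
x = r_b·(cos φ + φ·sin φ) = 57.127326·(0.95776229 + 0.29167942·0.28756112) = 59.505991
y = r_b·(sin φ − φ·cos φ) = 57.127326·(0.28756112 − 0.29167942·0.95776229) = 0.468534

x=59.505991 y=0.468534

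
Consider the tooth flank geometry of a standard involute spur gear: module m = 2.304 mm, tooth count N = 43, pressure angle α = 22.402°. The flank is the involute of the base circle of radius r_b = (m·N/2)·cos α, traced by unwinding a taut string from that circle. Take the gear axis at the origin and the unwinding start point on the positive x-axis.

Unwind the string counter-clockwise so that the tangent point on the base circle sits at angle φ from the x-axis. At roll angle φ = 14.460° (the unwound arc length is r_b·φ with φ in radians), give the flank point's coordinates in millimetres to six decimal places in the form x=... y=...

x=47.233005 y=0.243832

pitch radius r_p = m·N/2 = 2.304·43/2 = 49.536000
base radius r_b = r_p·cos α = 49.536000·cos 22.402° = 45.797653
roll angle φ = 14.460° = 0.25237461 rad
x = r_b·(cos φ + φ·sin φ) = 45.797653·(0.96832220 + 0.25237461·0.24970405) = 47.233005
y = r_b·(sin φ − φ·cos φ) = 45.797653·(0.24970405 − 0.25237461·0.96832220) = 0.243832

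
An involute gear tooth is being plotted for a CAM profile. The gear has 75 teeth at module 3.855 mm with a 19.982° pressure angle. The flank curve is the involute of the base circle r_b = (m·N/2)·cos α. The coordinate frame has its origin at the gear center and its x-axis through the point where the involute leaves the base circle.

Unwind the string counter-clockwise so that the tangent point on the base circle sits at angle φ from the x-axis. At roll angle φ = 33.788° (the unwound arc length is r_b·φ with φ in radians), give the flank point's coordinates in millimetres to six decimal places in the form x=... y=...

pitch radius r_p = m·N/2 = 3.855·75/2 = 144.562500
base radius r_b = r_p·cos α = 144.562500·cos 19.982° = 135.859841
roll angle φ = 33.788° = 0.58971185 rad
x = r_b·(cos φ + φ·sin φ) = 135.859841·(0.83110096 + 0.58971185·0.55612156) = 157.468679
y = r_b·(sin φ − φ·cos φ) = 135.859841·(0.55612156 − 0.58971185·0.83110096) = 8.968309

x=157.468679 y=8.968309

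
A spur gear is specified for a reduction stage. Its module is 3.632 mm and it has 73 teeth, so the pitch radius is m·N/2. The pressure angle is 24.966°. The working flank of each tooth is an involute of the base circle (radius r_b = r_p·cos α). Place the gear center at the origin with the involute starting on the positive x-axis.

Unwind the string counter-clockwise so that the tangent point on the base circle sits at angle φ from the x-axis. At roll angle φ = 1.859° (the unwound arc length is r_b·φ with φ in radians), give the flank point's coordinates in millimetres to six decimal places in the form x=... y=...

x=120.243878 y=0.001368

pitch radius r_p = m·N/2 = 3.632·73/2 = 132.568000
base radius r_b = r_p·cos α = 132.568000·cos 24.966° = 120.180636
roll angle φ = 1.859° = 0.03244567 rad
x = r_b·(cos φ + φ·sin φ) = 120.180636·(0.99947369 + 0.03244567·0.03243998) = 120.243878
y = r_b·(sin φ − φ·cos φ) = 120.180636·(0.03243998 − 0.03244567·0.99947369) = 0.001368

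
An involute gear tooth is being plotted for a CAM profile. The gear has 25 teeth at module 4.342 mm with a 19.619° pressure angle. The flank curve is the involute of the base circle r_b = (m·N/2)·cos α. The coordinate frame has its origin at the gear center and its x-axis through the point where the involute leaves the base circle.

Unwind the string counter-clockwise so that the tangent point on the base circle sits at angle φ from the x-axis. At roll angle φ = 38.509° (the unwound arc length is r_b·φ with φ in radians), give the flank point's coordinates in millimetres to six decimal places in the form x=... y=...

pitch radius r_p = m·N/2 = 4.342·25/2 = 54.275000
base radius r_b = r_p·cos α = 54.275000·cos 19.619° = 51.124128
roll angle φ = 38.509° = 0.67210884 rad
x = r_b·(cos φ + φ·sin φ) = 51.124128·(0.78251036 + 0.67210884·0.62263756) = 61.399596
y = r_b·(sin φ − φ·cos φ) = 51.124128·(0.62263756 − 0.67210884·0.78251036) = 4.943981

x=61.399596 y=4.943981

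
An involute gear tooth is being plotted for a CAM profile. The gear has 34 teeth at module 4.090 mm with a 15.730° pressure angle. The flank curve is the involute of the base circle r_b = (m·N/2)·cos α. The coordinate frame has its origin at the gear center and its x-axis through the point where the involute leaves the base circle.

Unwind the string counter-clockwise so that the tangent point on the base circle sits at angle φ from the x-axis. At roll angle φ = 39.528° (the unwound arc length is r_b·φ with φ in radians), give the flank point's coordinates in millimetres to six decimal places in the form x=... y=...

x=81.007356 y=6.982451

pitch radius r_p = m·N/2 = 4.090·34/2 = 69.530000
base radius r_b = r_p·cos α = 69.530000·cos 15.730° = 66.926097
roll angle φ = 39.528° = 0.68989375 rad
x = r_b·(cos φ + φ·sin φ) = 66.926097·(0.77131364 + 0.68989375·0.63645523) = 81.007356
y = r_b·(sin φ − φ·cos φ) = 66.926097·(0.63645523 − 0.68989375·0.77131364) = 6.982451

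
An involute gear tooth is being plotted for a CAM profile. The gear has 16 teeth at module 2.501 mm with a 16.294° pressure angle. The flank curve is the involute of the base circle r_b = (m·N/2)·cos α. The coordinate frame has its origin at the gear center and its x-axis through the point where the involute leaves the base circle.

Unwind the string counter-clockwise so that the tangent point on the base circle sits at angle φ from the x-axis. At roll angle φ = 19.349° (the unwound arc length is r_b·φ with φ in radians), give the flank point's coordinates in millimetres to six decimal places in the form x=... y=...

pitch radius r_p = m·N/2 = 2.501·16/2 = 20.008000
base radius r_b = r_p·cos α = 20.008000·cos 16.294° = 19.204372
roll angle φ = 19.349° = 0.33770376 rad
x = r_b·(cos φ + φ·sin φ) = 19.204372·(0.94351795 + 0.33770376·0.33132142) = 20.268418
y = r_b·(sin φ − φ·cos φ) = 19.204372·(0.33132142 − 0.33770376·0.94351795) = 0.243739

x=20.268418 y=0.243739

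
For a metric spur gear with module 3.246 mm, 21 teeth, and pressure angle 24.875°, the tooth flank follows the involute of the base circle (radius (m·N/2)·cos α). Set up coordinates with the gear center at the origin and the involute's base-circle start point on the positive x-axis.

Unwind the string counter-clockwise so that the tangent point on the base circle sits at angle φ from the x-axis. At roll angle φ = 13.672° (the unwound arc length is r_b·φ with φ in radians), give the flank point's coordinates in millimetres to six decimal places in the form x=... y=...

pitch radius r_p = m·N/2 = 3.246·21/2 = 34.083000
base radius r_b = r_p·cos α = 34.083000·cos 24.875° = 30.921040
roll angle φ = 13.672° = 0.23862142 rad
x = r_b·(cos φ + φ·sin φ) = 30.921040·(0.97166474 + 0.23862142·0.23636333) = 31.788873
y = r_b·(sin φ − φ·cos φ) = 30.921040·(0.23636333 − 0.23862142·0.97166474) = 0.139247

x=31.788873 y=0.139247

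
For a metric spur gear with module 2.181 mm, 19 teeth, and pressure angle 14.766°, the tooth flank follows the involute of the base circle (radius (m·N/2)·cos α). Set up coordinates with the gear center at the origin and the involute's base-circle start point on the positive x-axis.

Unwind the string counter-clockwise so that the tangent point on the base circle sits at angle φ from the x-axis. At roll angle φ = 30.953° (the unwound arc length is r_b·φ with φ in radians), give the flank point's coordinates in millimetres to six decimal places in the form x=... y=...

pitch radius r_p = m·N/2 = 2.181·19/2 = 20.719500
base radius r_b = r_p·cos α = 20.719500·cos 14.766° = 20.035234
roll angle φ = 30.953° = 0.54023176 rad
x = r_b·(cos φ + φ·sin φ) = 20.035234·(0.85758950 + 0.54023176·0.51433476) = 22.748996
y = r_b·(sin φ − φ·cos φ) = 20.035234·(0.51433476 − 0.54023176·0.85758950) = 1.022552

x=22.748996 y=1.022552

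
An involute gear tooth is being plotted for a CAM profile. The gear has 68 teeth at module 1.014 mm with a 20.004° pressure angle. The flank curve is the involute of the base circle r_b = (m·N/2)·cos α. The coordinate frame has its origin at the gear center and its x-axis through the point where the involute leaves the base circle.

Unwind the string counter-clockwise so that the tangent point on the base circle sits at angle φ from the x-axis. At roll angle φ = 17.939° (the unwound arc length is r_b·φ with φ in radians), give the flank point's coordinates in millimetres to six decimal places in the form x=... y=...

pitch radius r_p = m·N/2 = 1.014·68/2 = 34.476000
base radius r_b = r_p·cos α = 34.476000·cos 20.004° = 32.396020
roll angle φ = 17.939° = 0.31309461 rad
x = r_b·(cos φ + φ·sin φ) = 32.396020·(0.95138497 + 0.31309461·0.30800428) = 33.945179
y = r_b·(sin φ − φ·cos φ) = 32.396020·(0.30800428 − 0.31309461·0.95138497) = 0.328196

x=33.945179 y=0.328196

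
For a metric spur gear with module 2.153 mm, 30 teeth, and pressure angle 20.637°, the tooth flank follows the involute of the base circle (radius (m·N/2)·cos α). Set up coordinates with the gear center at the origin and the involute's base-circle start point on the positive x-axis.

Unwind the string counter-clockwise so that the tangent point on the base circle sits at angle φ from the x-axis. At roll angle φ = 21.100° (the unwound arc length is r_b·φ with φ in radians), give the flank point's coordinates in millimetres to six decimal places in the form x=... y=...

pitch radius r_p = m·N/2 = 2.153·30/2 = 32.295000
base radius r_b = r_p·cos α = 32.295000·cos 20.637° = 30.222699
roll angle φ = 21.100° = 0.36826447 rad
x = r_b·(cos φ + φ·sin φ) = 30.222699·(0.93295353 + 0.36826447·0.35999681) = 32.203119
y = r_b·(sin φ − φ·cos φ) = 30.222699·(0.35999681 − 0.36826447·0.93295353) = 0.496352

x=32.203119 y=0.496352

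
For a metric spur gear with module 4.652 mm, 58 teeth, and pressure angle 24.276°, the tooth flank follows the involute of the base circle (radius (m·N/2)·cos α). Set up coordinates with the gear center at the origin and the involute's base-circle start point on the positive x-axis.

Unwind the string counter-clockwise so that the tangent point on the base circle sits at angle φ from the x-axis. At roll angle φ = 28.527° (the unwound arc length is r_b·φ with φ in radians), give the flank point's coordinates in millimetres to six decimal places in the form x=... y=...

x=137.290000 y=4.935205

pitch radius r_p = m·N/2 = 4.652·58/2 = 134.908000
base radius r_b = r_p·cos α = 134.908000·cos 24.276° = 122.978837
roll angle φ = 28.527° = 0.49789008 rad
x = r_b·(cos φ + φ·sin φ) = 122.978837·(0.87859216 + 0.49789008·0.47757284) = 137.290000
y = r_b·(sin φ − φ·cos φ) = 122.978837·(0.47757284 − 0.49789008·0.87859216) = 4.935205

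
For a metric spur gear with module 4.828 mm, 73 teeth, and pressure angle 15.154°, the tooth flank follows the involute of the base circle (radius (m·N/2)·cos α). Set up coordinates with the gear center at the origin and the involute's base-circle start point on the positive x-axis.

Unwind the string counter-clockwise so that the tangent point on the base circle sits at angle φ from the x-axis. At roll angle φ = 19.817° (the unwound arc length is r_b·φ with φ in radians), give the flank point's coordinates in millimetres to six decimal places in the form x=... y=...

pitch radius r_p = m·N/2 = 4.828·73/2 = 176.222000
base radius r_b = r_p·cos α = 176.222000·cos 15.154° = 170.094176
roll angle φ = 19.817° = 0.34587190 rad
x = r_b·(cos φ + φ·sin φ) = 170.094176·(0.94078022 + 0.34587190·0.33901707) = 179.965881
y = r_b·(sin φ − φ·cos φ) = 170.094176·(0.33901707 − 0.34587190·0.94078022) = 2.317980

x=179.965881 y=2.317980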